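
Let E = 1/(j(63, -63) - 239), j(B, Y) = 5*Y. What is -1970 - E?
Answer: -1091379/554 ≈ -1970.0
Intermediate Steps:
E = -1/554 (E = 1/(5*(-63) - 239) = 1/(-315 - 239) = 1/(-554) = -1/554 ≈ -0.0018051)
-1970 - E = -1970 - 1*(-1/554) = -1970 + 1/554 = -1091379/554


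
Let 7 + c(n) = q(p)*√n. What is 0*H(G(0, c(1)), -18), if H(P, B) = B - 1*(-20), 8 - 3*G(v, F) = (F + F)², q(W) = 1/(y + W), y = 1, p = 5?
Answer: 0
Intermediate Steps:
q(W) = 1/(1 + W)
c(n) = -7 + √n/6 (c(n) = -7 + √n/(1 + 5) = -7 + √n/6)
G(v, F) = 8/3 - 4*F²/3 (G(v, F) = 8/3 - (F + F)²/3 = 8/3 - 4*F²/3)
H(P, B) = 20 + B (H(P, B) = B + 20 = 20 + B)
0*H(G(0, c(1)), -18) = 0*(20 - 18) = 0*2 = 0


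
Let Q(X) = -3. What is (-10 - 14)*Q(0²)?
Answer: 72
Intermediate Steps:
(-10 - 14)*Q(0²) = (-10 - 14)*(-3) = -24*(-3) = 72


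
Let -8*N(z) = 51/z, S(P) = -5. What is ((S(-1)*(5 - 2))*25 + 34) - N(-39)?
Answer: -35481/104 ≈ -341.16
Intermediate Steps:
N(z) = -51/(8*z)
((S(-1)*(5 - 2))*25 + 34) - N(-39) = (-5*(5 - 2)*25 + 34) - (-51)/(8*(-39)) = (-5*3*25 + 34) - (-51)*(-1)/(8*39) = (-15*25 + 34) - 1*17/104 = (-375 + 34) - 17/104 = -341 - 17/104 = -35481/104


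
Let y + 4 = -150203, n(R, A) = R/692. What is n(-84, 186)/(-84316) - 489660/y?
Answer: 2380837002409/730339880092 ≈ 3.2599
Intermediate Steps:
n(R, A) = R/692 (n(R, A) = R*(1/692) = R/692)
y = -150207 (y = -4 - 150203 = -150207)
n(-84, 186)/(-84316) - 489660/y = ((1/692)*(-84))/(-84316) - 489660/(-150207) = -21/173*(-1/84316) - 489660*(-1/150207) = 21/14586668 + 163220/50069 = 2380837002409/730339880092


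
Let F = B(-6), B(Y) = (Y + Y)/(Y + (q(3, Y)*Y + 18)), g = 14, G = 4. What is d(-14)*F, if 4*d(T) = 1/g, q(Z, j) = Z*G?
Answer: 1/280 ≈ 0.0035714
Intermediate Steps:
q(Z, j) = 4*Z (q(Z, j) = Z*4 = 4*Z)
d(T) = 1/56 (d(T) = (¼)/14 = (¼)*(1/14) = 1/56)
B(Y) = 2*Y/(18 + 13*Y) (B(Y) = (Y + Y)/(Y + ((4*3)*Y + 18)) = (2*Y)/(Y + (12*Y + 18)) = (2*Y)/(Y + (18 + 12*Y)) = (2*Y)/(18 + 13*Y) = 2*Y/(18 + 13*Y))
F = ⅕ (F = 2*(-6)/(18 + 13*(-6)) = 2*(-6)/(18 - 78) = 2*(-6)/(-60) = 2*(-6)*(-1/60) = ⅕ ≈ 0.20000)
d(-14)*F = (1/56)*(⅕) = 1/280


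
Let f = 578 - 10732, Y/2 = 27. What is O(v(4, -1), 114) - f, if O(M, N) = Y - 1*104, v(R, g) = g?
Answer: 10104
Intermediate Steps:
Y = 54 (Y = 2*27 = 54)
O(M, N) = -50 (O(M, N) = 54 - 1*104 = 54 - 104 = -50)
f = -10154
O(v(4, -1), 114) - f = -50 - 1*(-10154) = -50 + 10154 = 10104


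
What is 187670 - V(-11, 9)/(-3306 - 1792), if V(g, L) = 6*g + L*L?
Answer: 956741675/5098 ≈ 1.8767e+5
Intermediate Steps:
V(g, L) = L² + 6*g (V(g, L) = 6*g + L² = L² + 6*g)
187670 - V(-11, 9)/(-3306 - 1792) = 187670 - (9² + 6*(-11))/(-3306 - 1792) = 187670 - (81 - 66)/(-5098) = 187670 - (-1)*15/5098 = 187670 - 1*(-15/5098) = 187670 + 15/5098 = 956741675/5098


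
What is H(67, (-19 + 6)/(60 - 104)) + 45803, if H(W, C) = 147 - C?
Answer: 2021787/44 ≈ 45950.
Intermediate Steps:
H(67, (-19 + 6)/(60 - 104)) + 45803 = (147 - (-19 + 6)/(60 - 104)) + 45803 = (147 - (-13)/(-44)) + 45803 = (147 - (-13)*(-1)/44) + 45803 = (147 - 1*13/44) + 45803 = (147 - 13/44) + 45803 = 6455/44 + 45803 = 2021787/44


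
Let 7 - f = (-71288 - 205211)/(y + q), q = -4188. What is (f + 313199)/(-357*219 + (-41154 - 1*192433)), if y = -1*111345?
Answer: -36185352299/36019723410 ≈ -1.0046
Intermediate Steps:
y = -111345
f = 532232/115533 (f = 7 - (-71288 - 205211)/(-111345 - 4188) = 7 - (-276499)/(-115533) = 7 - (-276499)*(-1)/115533 = 7 - 1*276499/115533 = 7 - 276499/115533 = 532232/115533 ≈ 4.6068)
(f + 313199)/(-357*219 + (-41154 - 1*192433)) = (532232/115533 + 313199)/(-357*219 + (-41154 - 1*192433)) = 36185352299/(115533*(-78183 + (-41154 - 192433))) = 36185352299/(115533*(-78183 - 233587)) = (36185352299/115533)/(-311770) = (36185352299/115533)*(-1/311770) = -36185352299/36019723410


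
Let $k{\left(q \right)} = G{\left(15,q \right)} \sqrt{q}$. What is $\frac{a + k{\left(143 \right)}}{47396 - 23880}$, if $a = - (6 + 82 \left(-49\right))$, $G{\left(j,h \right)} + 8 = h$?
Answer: $\frac{1003}{5879} + \frac{135 \sqrt{143}}{23516} \approx 0.23926$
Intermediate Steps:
$G{\left(j,h \right)} = -8 + h$
$a = 4012$ ($a = - (6 - 4018) = \left(-1\right) \left(-4012\right) = 4012$)
$k{\left(q \right)} = \sqrt{q} \left(-8 + q\right)$ ($k{\left(q \right)} = \left(-8 + q\right) \sqrt{q} = \sqrt{q} \left(-8 + q\right)$)
$\frac{a + k{\left(143 \right)}}{47396 - 23880} = \frac{4012 + \sqrt{143} \left(-8 + 143\right)}{47396 - 23880} = \frac{4012 + \sqrt{143} \cdot 135}{23516} = \left(4012 + 135 \sqrt{143}\right) \frac{1}{23516} = \frac{1003}{5879} + \frac{135 \sqrt{143}}{23516}$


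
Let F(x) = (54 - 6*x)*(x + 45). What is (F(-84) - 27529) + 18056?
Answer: -31235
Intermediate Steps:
F(x) = (45 + x)*(54 - 6*x) (F(x) = (54 - 6*x)*(45 + x) = (45 + x)*(54 - 6*x))
(F(-84) - 27529) + 18056 = ((2430 - 216*(-84) - 6*(-84)²) - 27529) + 18056 = ((2430 + 18144 - 6*7056) - 27529) + 18056 = ((2430 + 18144 - 42336) - 27529) + 18056 = (-21762 - 27529) + 18056 = -49291 + 18056 = -31235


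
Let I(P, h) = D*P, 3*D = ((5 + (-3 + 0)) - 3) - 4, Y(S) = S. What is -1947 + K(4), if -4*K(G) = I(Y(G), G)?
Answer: -5836/3 ≈ -1945.3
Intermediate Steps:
D = -5/3 (D = (((5 + (-3 + 0)) - 3) - 4)/3 = (((5 - 3) - 3) - 4)/3 = ((2 - 3) - 4)/3 = (-1 - 4)/3 = (⅓)*(-5) = -5/3 ≈ -1.6667)
I(P, h) = -5*P/3
K(G) = 5*G/12 (K(G) = -(-5)*G/12 = 5*G/12)
-1947 + K(4) = -1947 + (5/12)*4 = -1947 + 5/3 = -5836/3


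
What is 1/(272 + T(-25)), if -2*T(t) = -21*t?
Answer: 2/19 ≈ 0.10526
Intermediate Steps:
T(t) = 21*t/2 (T(t) = -(-21)*t/2 = 21*t/2)
1/(272 + T(-25)) = 1/(272 + (21/2)*(-25)) = 1/(272 - 525/2) = 1/(19/2) = 2/19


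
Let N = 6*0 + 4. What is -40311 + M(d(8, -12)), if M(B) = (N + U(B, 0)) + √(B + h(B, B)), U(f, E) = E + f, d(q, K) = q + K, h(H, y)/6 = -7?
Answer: -40311 + I*√46 ≈ -40311.0 + 6.7823*I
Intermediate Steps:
h(H, y) = -42 (h(H, y) = 6*(-7) = -42)
d(q, K) = K + q
N = 4 (N = 0 + 4 = 4)
M(B) = 4 + B + √(-42 + B) (M(B) = (4 + (0 + B)) + √(B - 42) = (4 + B) + √(-42 + B) = 4 + B + √(-42 + B))
-40311 + M(d(8, -12)) = -40311 + (4 + (-12 + 8) + √(-42 + (-12 + 8))) = -40311 + (4 - 4 + √(-42 - 4)) = -40311 + (4 - 4 + √(-46)) = -40311 + (4 - 4 + I*√46) = -40311 + I*√46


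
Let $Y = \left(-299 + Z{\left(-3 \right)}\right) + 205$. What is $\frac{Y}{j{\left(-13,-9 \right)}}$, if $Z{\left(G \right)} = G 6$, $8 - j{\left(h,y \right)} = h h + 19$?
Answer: $\frac{28}{45} \approx 0.62222$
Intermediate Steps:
$j{\left(h,y \right)} = -11 - h^{2}$ ($j{\left(h,y \right)} = 8 - \left(h h + 19\right) = 8 - \left(h^{2} + 19\right) = 8 - \left(19 + h^{2}\right) = -11 - h^{2}$)
$Z{\left(G \right)} = 6 G$
$Y = -112$ ($Y = \left(-299 + 6 \left(-3\right)\right) + 205 = \left(-299 - 18\right) + 205 = -317 + 205 = -112$)
$\frac{Y}{j{\left(-13,-9 \right)}} = - \frac{112}{-11 - \left(-13\right)^{2}} = - \frac{112}{-11 - 169} = - \frac{112}{-180} = \left(-112\right) \left(- \frac{1}{180}\right) = \frac{28}{45}$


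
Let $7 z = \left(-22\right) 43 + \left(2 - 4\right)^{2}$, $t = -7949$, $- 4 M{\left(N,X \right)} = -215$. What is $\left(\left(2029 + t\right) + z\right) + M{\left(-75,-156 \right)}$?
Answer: $- \frac{168023}{28} \approx -6000.8$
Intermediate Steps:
$M{\left(N,X \right)} = \frac{215}{4}$ ($M{\left(N,X \right)} = \left(- \frac{1}{4}\right) \left(-215\right) = \frac{215}{4}$)
$z = - \frac{942}{7}$ ($z = \frac{\left(-22\right) 43 + \left(2 - 4\right)^{2}}{7} = \frac{-946 + \left(-2\right)^{2}}{7} = \frac{-946 + 4}{7} = \frac{1}{7} \left(-942\right) = - \frac{942}{7} \approx -134.57$)
$\left(\left(2029 + t\right) + z\right) + M{\left(-75,-156 \right)} = \left(\left(2029 - 7949\right) - \frac{942}{7}\right) + \frac{215}{4} = \left(-5920 - \frac{942}{7}\right) + \frac{215}{4} = - \frac{42382}{7} + \frac{215}{4} = - \frac{168023}{28}$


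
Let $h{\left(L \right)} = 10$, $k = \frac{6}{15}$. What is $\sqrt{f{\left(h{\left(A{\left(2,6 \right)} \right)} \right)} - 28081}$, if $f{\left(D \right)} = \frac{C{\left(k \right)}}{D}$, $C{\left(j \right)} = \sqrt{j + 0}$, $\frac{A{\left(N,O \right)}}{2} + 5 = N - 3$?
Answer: $\frac{\sqrt{-2808100 + 2 \sqrt{10}}}{10} \approx 167.57 i$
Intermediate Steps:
$A{\left(N,O \right)} = -16 + 2 N$ ($A{\left(N,O \right)} = -10 + 2 \left(N - 3\right) = -10 + 2 \left(-3 + N\right) = -10 + \left(-6 + 2 N\right) = -16 + 2 N$)
$k = \frac{2}{5}$ ($k = 6 \cdot \frac{1}{15} = \frac{2}{5} \approx 0.4$)
$C{\left(j \right)} = \sqrt{j}$
$f{\left(D \right)} = \frac{\sqrt{10}}{5 D}$ ($f{\left(D \right)} = \frac{\sqrt{\frac{2}{5}}}{D} = \frac{\frac{1}{5} \sqrt{10}}{D} = \frac{\sqrt{10}}{5 D}$)
$\sqrt{f{\left(h{\left(A{\left(2,6 \right)} \right)} \right)} - 28081} = \sqrt{\frac{\sqrt{10}}{5 \cdot 10} - 28081} = \sqrt{\frac{1}{5} \sqrt{10} \cdot \frac{1}{10} - 28081} = \sqrt{\frac{\sqrt{10}}{50} - 28081} = \sqrt{-28081 + \frac{\sqrt{10}}{50}}$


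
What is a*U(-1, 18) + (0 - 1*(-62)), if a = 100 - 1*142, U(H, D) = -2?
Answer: 146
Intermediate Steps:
a = -42 (a = 100 - 142 = -42)
a*U(-1, 18) + (0 - 1*(-62)) = -42*(-2) + (0 - 1*(-62)) = 84 + (0 + 62) = 84 + 62 = 146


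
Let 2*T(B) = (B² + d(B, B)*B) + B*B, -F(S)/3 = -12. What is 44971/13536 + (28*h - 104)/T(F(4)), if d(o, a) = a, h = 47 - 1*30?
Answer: 428051/121824 ≈ 3.5137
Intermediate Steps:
F(S) = 36 (F(S) = -3*(-12) = 36)
h = 17 (h = 47 - 30 = 17)
T(B) = 3*B²/2 (T(B) = ((B² + B*B) + B*B)/2 = ((B² + B²) + B²)/2 = (2*B² + B²)/2 = (3*B²)/2 = 3*B²/2)
44971/13536 + (28*h - 104)/T(F(4)) = 44971/13536 + (28*17 - 104)/(((3/2)*36²)) = 44971*(1/13536) + (476 - 104)/(((3/2)*1296)) = 44971/13536 + 372/1944 = 44971/13536 + 372*(1/1944) = 44971/13536 + 31/162 = 428051/121824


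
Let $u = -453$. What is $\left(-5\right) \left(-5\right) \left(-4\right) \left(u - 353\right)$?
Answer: $80600$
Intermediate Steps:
$\left(-5\right) \left(-5\right) \left(-4\right) \left(u - 353\right) = \left(-5\right) \left(-5\right) \left(-4\right) \left(-453 - 353\right) = 25 \left(-4\right) \left(-806\right) = \left(-100\right) \left(-806\right) = 80600$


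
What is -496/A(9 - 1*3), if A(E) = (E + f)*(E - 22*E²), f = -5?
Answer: 248/393 ≈ 0.63104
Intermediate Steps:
A(E) = (-5 + E)*(E - 22*E²) (A(E) = (E - 5)*(E - 22*E²) = (-5 + E)*(E - 22*E²))
-496/A(9 - 1*3) = -496*1/((9 - 1*3)*(-5 - 22*(9 - 1*3)² + 111*(9 - 1*3))) = -496*1/((9 - 3)*(-5 - 22*(9 - 3)² + 111*(9 - 3))) = -496*1/(6*(-5 - 22*6² + 111*6)) = -496*1/(6*(-5 - 22*36 + 666)) = -496*1/(6*(-5 - 792 + 666)) = -496/(6*(-131)) = -496/(-786) = -496*(-1/786) = 248/393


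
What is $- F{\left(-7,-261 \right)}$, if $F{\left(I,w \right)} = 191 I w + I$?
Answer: $-348950$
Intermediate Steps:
$F{\left(I,w \right)} = I + 191 I w$ ($F{\left(I,w \right)} = 191 I w + I = I + 191 I w$)
$- F{\left(-7,-261 \right)} = - \left(-7\right) \left(1 + 191 \left(-261\right)\right) = - \left(-7\right) \left(1 - 49851\right) = - \left(-7\right) \left(-49850\right) = \left(-1\right) 348950 = -348950$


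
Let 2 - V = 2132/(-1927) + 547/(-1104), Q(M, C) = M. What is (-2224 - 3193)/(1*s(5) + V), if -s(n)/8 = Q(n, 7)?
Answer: 281077296/1888627 ≈ 148.83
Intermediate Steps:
s(n) = -8*n
V = 186893/51888 (V = 2 - (2132/(-1927) + 547/(-1104)) = 2 - (2132*(-1/1927) + 547*(-1/1104)) = 2 - (-52/47 - 547/1104) = 2 - 1*(-83117/51888) = 2 + 83117/51888 = 186893/51888 ≈ 3.6019)
(-2224 - 3193)/(1*s(5) + V) = (-2224 - 3193)/(1*(-8*5) + 186893/51888) = -5417/(1*(-40) + 186893/51888) = -5417/(-40 + 186893/51888) = -5417/(-1888627/51888) = -5417*(-51888/1888627) = 281077296/1888627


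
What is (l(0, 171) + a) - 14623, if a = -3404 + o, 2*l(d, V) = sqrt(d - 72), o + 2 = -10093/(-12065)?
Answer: -217509792/12065 + 3*I*sqrt(2) ≈ -18028.0 + 4.2426*I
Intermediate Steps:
o = -14037/12065 (o = -2 - 10093/(-12065) = -2 - 10093*(-1/12065) = -2 + 10093/12065 = -14037/12065 ≈ -1.1634)
l(d, V) = sqrt(-72 + d)/2 (l(d, V) = sqrt(d - 72)/2 = sqrt(-72 + d)/2)
a = -41083297/12065 (a = -3404 - 14037/12065 = -41083297/12065 ≈ -3405.2)
(l(0, 171) + a) - 14623 = (sqrt(-72 + 0)/2 - 41083297/12065) - 14623 = (sqrt(-72)/2 - 41083297/12065) - 14623 = ((6*I*sqrt(2))/2 - 41083297/12065) - 14623 = (3*I*sqrt(2) - 41083297/12065) - 14623 = (-41083297/12065 + 3*I*sqrt(2)) - 14623 = -217509792/12065 + 3*I*sqrt(2)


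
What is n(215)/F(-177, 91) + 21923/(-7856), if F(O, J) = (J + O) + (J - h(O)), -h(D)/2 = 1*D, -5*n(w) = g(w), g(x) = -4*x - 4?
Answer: -45043219/13708720 ≈ -3.2857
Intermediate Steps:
g(x) = -4 - 4*x
n(w) = 4/5 + 4*w/5 (n(w) = -(-4 - 4*w)/5 = 4/5 + 4*w/5)
h(D) = -2*D
F(O, J) = 2*J + 3*O (F(O, J) = (J + O) + (J - (-2)*O) = (J + O) + (J + 2*O) = 2*J + 3*O)
n(215)/F(-177, 91) + 21923/(-7856) = (4/5 + (4/5)*215)/(2*91 + 3*(-177)) + 21923/(-7856) = (4/5 + 172)/(182 - 531) + 21923*(-1/7856) = (864/5)/(-349) - 21923/7856 = (864/5)*(-1/349) - 21923/7856 = -864/1745 - 21923/7856 = -45043219/13708720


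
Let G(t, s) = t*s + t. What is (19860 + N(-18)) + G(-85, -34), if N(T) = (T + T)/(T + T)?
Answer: 22666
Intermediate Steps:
N(T) = 1 (N(T) = (2*T)/((2*T)) = (2*T)*(1/(2*T)) = 1)
G(t, s) = t + s*t (G(t, s) = s*t + t = t + s*t)
(19860 + N(-18)) + G(-85, -34) = (19860 + 1) - 85*(1 - 34) = 19861 - 85*(-33) = 19861 + 2805 = 22666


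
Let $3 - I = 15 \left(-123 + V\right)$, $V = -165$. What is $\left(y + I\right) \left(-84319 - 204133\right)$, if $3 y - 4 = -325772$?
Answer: $\frac{90227497148}{3} \approx 3.0076 \cdot 10^{10}$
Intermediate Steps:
$I = 4323$ ($I = 3 - 15 \left(-123 - 165\right) = 3 - 15 \left(-288\right) = 3 - -4320 = 3 + 4320 = 4323$)
$y = - \frac{325768}{3}$ ($y = \frac{4}{3} + \frac{1}{3} \left(-325772\right) = \frac{4}{3} - \frac{325772}{3} = - \frac{325768}{3} \approx -1.0859 \cdot 10^{5}$)
$\left(y + I\right) \left(-84319 - 204133\right) = \left(- \frac{325768}{3} + 4323\right) \left(-84319 - 204133\right) = \left(- \frac{312799}{3}\right) \left(-288452\right) = \frac{90227497148}{3}$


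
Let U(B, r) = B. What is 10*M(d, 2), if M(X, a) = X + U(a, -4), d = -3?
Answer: -10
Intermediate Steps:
M(X, a) = X + a
10*M(d, 2) = 10*(-3 + 2) = 10*(-1) = -10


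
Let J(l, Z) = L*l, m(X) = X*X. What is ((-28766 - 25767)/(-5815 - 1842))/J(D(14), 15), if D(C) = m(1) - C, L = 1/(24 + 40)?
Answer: -3490112/99541 ≈ -35.062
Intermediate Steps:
m(X) = X**2
L = 1/64 ≈ 0.015625
D(C) = 1 - C (D(C) = 1**2 - C = 1 - C)
J(l, Z) = l/64
((-28766 - 25767)/(-5815 - 1842))/J(D(14), 15) = ((-28766 - 25767)/(-5815 - 1842))/(((1 - 1*14)/64)) = (-54533/(-7657))/(((1 - 14)/64)) = (-54533*(-1/7657))/(((1/64)*(-13))) = 54533/(7657*(-13/64)) = (54533/7657)*(-64/13) = -3490112/99541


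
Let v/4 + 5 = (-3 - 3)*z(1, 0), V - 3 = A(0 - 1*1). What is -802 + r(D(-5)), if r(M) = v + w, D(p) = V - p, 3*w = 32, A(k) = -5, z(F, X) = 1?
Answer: -2506/3 ≈ -835.33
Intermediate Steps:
V = -2 (V = 3 - 5 = -2)
w = 32/3 (w = (⅓)*32 = 32/3 ≈ 10.667)
v = -44 (v = -20 + 4*((-3 - 3)*1) = -20 + 4*(-6*1) = -20 + 4*(-6) = -20 - 24 = -44)
D(p) = -2 - p
r(M) = -100/3 (r(M) = -44 + 32/3 = -100/3)
-802 + r(D(-5)) = -802 - 100/3 = -2506/3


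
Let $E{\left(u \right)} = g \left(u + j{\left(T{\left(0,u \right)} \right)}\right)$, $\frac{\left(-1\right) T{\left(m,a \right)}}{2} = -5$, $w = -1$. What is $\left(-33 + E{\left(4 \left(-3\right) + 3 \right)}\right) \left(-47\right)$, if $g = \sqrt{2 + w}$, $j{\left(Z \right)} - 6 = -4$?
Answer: $1880$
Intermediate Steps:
$T{\left(m,a \right)} = 10$ ($T{\left(m,a \right)} = \left(-2\right) \left(-5\right) = 10$)
$j{\left(Z \right)} = 2$ ($j{\left(Z \right)} = 6 - 4 = 2$)
$g = 1$ ($g = \sqrt{2 - 1} = \sqrt{1} = 1$)
$E{\left(u \right)} = 2 + u$ ($E{\left(u \right)} = 1 \left(u + 2\right) = 1 \left(2 + u\right) = 2 + u$)
$\left(-33 + E{\left(4 \left(-3\right) + 3 \right)}\right) \left(-47\right) = \left(-33 + \left(2 + \left(4 \left(-3\right) + 3\right)\right)\right) \left(-47\right) = \left(-33 + \left(2 + \left(-12 + 3\right)\right)\right) \left(-47\right) = \left(-33 + \left(2 - 9\right)\right) \left(-47\right) = \left(-33 - 7\right) \left(-47\right) = \left(-40\right) \left(-47\right) = 1880$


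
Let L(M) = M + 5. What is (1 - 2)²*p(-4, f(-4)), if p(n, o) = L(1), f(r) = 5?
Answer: 6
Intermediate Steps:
L(M) = 5 + M
p(n, o) = 6 (p(n, o) = 5 + 1 = 6)
(1 - 2)²*p(-4, f(-4)) = (1 - 2)²*6 = (-1)²*6 = 1*6 = 6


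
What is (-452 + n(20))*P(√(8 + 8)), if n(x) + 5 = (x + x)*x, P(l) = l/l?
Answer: 343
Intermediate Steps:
P(l) = 1
n(x) = -5 + 2*x² (n(x) = -5 + (x + x)*x = -5 + (2*x)*x = -5 + 2*x²)
(-452 + n(20))*P(√(8 + 8)) = (-452 + (-5 + 2*20²))*1 = (-452 + (-5 + 2*400))*1 = (-452 + (-5 + 800))*1 = (-452 + 795)*1 = 343*1 = 343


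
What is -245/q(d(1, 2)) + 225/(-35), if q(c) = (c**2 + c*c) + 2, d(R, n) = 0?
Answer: -1805/14 ≈ -128.93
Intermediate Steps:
q(c) = 2 + 2*c**2 (q(c) = (c**2 + c**2) + 2 = 2*c**2 + 2 = 2 + 2*c**2)
-245/q(d(1, 2)) + 225/(-35) = -245/(2 + 2*0**2) + 225/(-35) = -245/(2 + 2*0) + 225*(-1/35) = -245/(2 + 0) - 45/7 = -245/2 - 45/7 = -1805/14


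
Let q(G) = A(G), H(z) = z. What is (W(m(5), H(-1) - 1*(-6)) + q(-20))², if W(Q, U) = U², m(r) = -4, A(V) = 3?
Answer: 784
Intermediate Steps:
q(G) = 3
(W(m(5), H(-1) - 1*(-6)) + q(-20))² = ((-1 - 1*(-6))² + 3)² = ((-1 + 6)² + 3)² = (5² + 3)² = (25 + 3)² = 28² = 784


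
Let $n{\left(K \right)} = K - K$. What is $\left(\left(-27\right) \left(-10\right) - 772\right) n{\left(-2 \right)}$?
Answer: $0$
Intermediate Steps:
$n{\left(K \right)} = 0$
$\left(\left(-27\right) \left(-10\right) - 772\right) n{\left(-2 \right)} = \left(\left(-27\right) \left(-10\right) - 772\right) 0 = \left(270 - 772\right) 0 = \left(-502\right) 0 = 0$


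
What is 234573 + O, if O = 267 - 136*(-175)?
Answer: 258640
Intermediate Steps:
O = 24067 (O = 267 + 23800 = 24067)
234573 + O = 234573 + 24067 = 258640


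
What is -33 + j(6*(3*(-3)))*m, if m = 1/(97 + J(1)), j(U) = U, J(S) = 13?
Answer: -1842/55 ≈ -33.491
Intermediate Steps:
m = 1/110 (m = 1/(97 + 13) = 1/110 ≈ 0.0090909)
-33 + j(6*(3*(-3)))*m = -33 + (6*(3*(-3)))*(1/110) = -33 + (6*(-9))*(1/110) = -33 - 54*1/110 = -33 - 27/55 = -1842/55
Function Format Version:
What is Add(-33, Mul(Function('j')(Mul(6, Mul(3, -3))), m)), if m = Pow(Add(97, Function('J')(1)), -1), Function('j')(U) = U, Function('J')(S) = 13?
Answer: Rational(-1842, 55) ≈ -33.491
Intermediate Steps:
m = Rational(1, 110) (m = Pow(Add(97, 13), -1) = Pow(110, -1) = Rational(1, 110) ≈ 0.0090909)
Add(-33, Mul(Function('j')(Mul(6, Mul(3, -3))), m)) = Add(-33, Mul(Mul(6, Mul(3, -3)), Rational(1, 110))) = Add(-33, Mul(Mul(6, -9), Rational(1, 110))) = Add(-33, Mul(-54, Rational(1, 110))) = Add(-33, Rational(-27, 55)) = Rational(-1842, 55)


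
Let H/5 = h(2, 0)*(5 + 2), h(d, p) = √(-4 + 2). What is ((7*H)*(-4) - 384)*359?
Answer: -137856 - 351820*I*√2 ≈ -1.3786e+5 - 4.9755e+5*I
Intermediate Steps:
h(d, p) = I*√2 (h(d, p) = √(-2) = I*√2)
H = 35*I*√2 (H = 5*((I*√2)*(5 + 2)) = 5*((I*√2)*7) = 5*(7*I*√2) = 35*I*√2 ≈ 49.497*I)
((7*H)*(-4) - 384)*359 = ((7*(35*I*√2))*(-4) - 384)*359 = ((245*I*√2)*(-4) - 384)*359 = (-980*I*√2 - 384)*359 = (-384 - 980*I*√2)*359 = -137856 - 351820*I*√2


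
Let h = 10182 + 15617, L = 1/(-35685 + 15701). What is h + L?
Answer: 515567215/19984 ≈ 25799.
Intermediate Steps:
L = -1/19984 (L = 1/(-19984) = -1/19984 ≈ -5.0040e-5)
h = 25799
h + L = 25799 - 1/19984 = 515567215/19984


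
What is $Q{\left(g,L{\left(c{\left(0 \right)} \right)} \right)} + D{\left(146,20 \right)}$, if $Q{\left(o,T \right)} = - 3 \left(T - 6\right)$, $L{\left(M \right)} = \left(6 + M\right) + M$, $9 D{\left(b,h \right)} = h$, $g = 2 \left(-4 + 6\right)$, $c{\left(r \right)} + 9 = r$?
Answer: $\frac{506}{9} \approx 56.222$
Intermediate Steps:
$c{\left(r \right)} = -9 + r$
$g = 4$ ($g = 2 \cdot 2 = 4$)
$D{\left(b,h \right)} = \frac{h}{9}$
$L{\left(M \right)} = 6 + 2 M$
$Q{\left(o,T \right)} = 18 - 3 T$ ($Q{\left(o,T \right)} = - 3 \left(-6 + T\right) = 18 - 3 T$)
$Q{\left(g,L{\left(c{\left(0 \right)} \right)} \right)} + D{\left(146,20 \right)} = \left(18 - 3 \left(6 + 2 \left(-9 + 0\right)\right)\right) + \frac{1}{9} \cdot 20 = \left(18 - 3 \left(6 + 2 \left(-9\right)\right)\right) + \frac{20}{9} = \left(18 - 3 \left(6 - 18\right)\right) + \frac{20}{9} = \left(18 - -36\right) + \frac{20}{9} = \left(18 + 36\right) + \frac{20}{9} = 54 + \frac{20}{9} = \frac{506}{9}$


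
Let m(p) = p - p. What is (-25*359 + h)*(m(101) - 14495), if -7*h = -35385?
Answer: 56820400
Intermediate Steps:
h = 5055 (h = -1/7*(-35385) = 5055)
m(p) = 0
(-25*359 + h)*(m(101) - 14495) = (-25*359 + 5055)*(0 - 14495) = (-8975 + 5055)*(-14495) = -3920*(-14495) = 56820400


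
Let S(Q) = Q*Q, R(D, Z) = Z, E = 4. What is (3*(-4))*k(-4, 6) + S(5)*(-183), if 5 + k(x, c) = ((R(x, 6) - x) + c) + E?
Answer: -4755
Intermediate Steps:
S(Q) = Q²
k(x, c) = 5 + c - x (k(x, c) = -5 + (((6 - x) + c) + 4) = -5 + ((6 + c - x) + 4) = -5 + (10 + c - x) = 5 + c - x)
(3*(-4))*k(-4, 6) + S(5)*(-183) = (3*(-4))*(5 + 6 - 1*(-4)) + 5²*(-183) = -12*(5 + 6 + 4) + 25*(-183) = -12*15 - 4575 = -180 - 4575 = -4755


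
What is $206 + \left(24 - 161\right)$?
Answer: $69$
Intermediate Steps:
$206 + \left(24 - 161\right) = 206 - 137 = 69$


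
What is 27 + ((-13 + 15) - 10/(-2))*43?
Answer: 328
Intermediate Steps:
27 + ((-13 + 15) - 10/(-2))*43 = 27 + (2 - 10*(-½))*43 = 27 + (2 + 5)*43 = 27 + 7*43 = 27 + 301 = 328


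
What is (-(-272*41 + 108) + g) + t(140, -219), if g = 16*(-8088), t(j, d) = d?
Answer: -118583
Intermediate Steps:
g = -129408
(-(-272*41 + 108) + g) + t(140, -219) = (-(-272*41 + 108) - 129408) - 219 = (-(-11152 + 108) - 129408) - 219 = (-1*(-11044) - 129408) - 219 = (11044 - 129408) - 219 = -118364 - 219 = -118583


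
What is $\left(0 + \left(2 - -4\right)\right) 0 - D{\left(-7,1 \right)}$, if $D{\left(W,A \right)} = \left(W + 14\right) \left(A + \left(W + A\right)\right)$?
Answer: $35$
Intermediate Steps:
$D{\left(W,A \right)} = \left(14 + W\right) \left(W + 2 A\right)$ ($D{\left(W,A \right)} = \left(14 + W\right) \left(A + \left(A + W\right)\right) = \left(14 + W\right) \left(W + 2 A\right)$)
$\left(0 + \left(2 - -4\right)\right) 0 - D{\left(-7,1 \right)} = \left(0 + \left(2 - -4\right)\right) 0 - \left(\left(-7\right)^{2} + 14 \left(-7\right) + 28 \cdot 1 + 2 \cdot 1 \left(-7\right)\right) = \left(0 + \left(2 + 4\right)\right) 0 - \left(49 - 98 + 28 - 14\right) = \left(0 + 6\right) 0 - -35 = 6 \cdot 0 + 35 = 0 + 35 = 35$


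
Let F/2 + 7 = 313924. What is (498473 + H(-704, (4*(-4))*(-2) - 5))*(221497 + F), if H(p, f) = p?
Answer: 422770642539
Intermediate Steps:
F = 627834 (F = -14 + 2*313924 = -14 + 627848 = 627834)
(498473 + H(-704, (4*(-4))*(-2) - 5))*(221497 + F) = (498473 - 704)*(221497 + 627834) = 497769*849331 = 422770642539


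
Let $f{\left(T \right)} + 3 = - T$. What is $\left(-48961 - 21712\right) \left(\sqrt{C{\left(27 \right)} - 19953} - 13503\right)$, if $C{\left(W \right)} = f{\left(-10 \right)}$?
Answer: $954297519 - 70673 i \sqrt{19946} \approx 9.543 \cdot 10^{8} - 9.9812 \cdot 10^{6} i$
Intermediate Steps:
$f{\left(T \right)} = -3 - T$
$C{\left(W \right)} = 7$ ($C{\left(W \right)} = -3 - -10 = -3 + 10 = 7$)
$\left(-48961 - 21712\right) \left(\sqrt{C{\left(27 \right)} - 19953} - 13503\right) = \left(-48961 - 21712\right) \left(\sqrt{7 - 19953} - 13503\right) = - 70673 \left(\sqrt{-19946} - 13503\right) = - 70673 \left(i \sqrt{19946} - 13503\right) = - 70673 \left(-13503 + i \sqrt{19946}\right) = 954297519 - 70673 i \sqrt{19946}$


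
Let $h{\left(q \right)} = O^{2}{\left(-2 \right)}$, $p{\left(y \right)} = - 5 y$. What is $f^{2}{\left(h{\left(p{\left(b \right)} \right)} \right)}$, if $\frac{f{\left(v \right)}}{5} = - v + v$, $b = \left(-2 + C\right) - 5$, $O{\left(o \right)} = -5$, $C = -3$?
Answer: $0$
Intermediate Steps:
$b = -10$ ($b = \left(-2 - 3\right) - 5 = -5 - 5 = -10$)
$h{\left(q \right)} = 25$ ($h{\left(q \right)} = \left(-5\right)^{2} = 25$)
$f{\left(v \right)} = 0$ ($f{\left(v \right)} = 5 \left(- v + v\right) = 5 \cdot 0 = 0$)
$f^{2}{\left(h{\left(p{\left(b \right)} \right)} \right)} = 0^{2} = 0$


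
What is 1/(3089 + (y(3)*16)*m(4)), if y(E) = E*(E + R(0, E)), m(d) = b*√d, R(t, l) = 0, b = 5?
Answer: 1/4529 ≈ 0.00022080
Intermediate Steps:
m(d) = 5*√d
y(E) = E² (y(E) = E*(E + 0) = E*E = E²)
1/(3089 + (y(3)*16)*m(4)) = 1/(3089 + (3²*16)*(5*√4)) = 1/(3089 + (9*16)*(5*2)) = 1/(3089 + 144*10) = 1/(3089 + 1440) = 1/4529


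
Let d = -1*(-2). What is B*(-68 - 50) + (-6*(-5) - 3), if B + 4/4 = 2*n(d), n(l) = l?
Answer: -327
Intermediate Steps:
d = 2
B = 3 (B = -1 + 2*2 = -1 + 4 = 3)
B*(-68 - 50) + (-6*(-5) - 3) = 3*(-68 - 50) + (-6*(-5) - 3) = 3*(-118) + (30 - 3) = -354 + 27 = -327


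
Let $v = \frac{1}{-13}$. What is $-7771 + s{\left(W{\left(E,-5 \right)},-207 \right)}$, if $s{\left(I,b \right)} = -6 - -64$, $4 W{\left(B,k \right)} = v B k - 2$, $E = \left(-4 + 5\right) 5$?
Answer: $-7713$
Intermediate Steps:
$E = 5$ ($E = 1 \cdot 5 = 5$)
$v = - \frac{1}{13} \approx -0.076923$
$W{\left(B,k \right)} = - \frac{1}{2} - \frac{B k}{52}$ ($W{\left(B,k \right)} = \frac{- \frac{B}{13} k - 2}{4} = \frac{- \frac{B k}{13} - 2}{4} = \frac{-2 - \frac{B k}{13}}{4} = - \frac{1}{2} - \frac{B k}{52}$)
$s{\left(I,b \right)} = 58$ ($s{\left(I,b \right)} = -6 + 64 = 58$)
$-7771 + s{\left(W{\left(E,-5 \right)},-207 \right)} = -7771 + 58 = -7713$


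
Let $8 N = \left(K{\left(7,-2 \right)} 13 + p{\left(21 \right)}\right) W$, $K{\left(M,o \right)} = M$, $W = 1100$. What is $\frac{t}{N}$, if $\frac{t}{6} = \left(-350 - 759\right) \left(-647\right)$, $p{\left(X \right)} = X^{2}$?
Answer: $\frac{2152569}{36575} \approx 58.854$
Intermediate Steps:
$t = 4305138$ ($t = 6 \left(-350 - 759\right) \left(-647\right) = 6 \left(\left(-1109\right) \left(-647\right)\right) = 6 \cdot 717523 = 4305138$)
$N = 73150$ ($N = \frac{\left(7 \cdot 13 + 21^{2}\right) 1100}{8} = \frac{\left(91 + 441\right) 1100}{8} = \frac{532 \cdot 1100}{8} = \frac{1}{8} \cdot 585200 = 73150$)
$\frac{t}{N} = \frac{4305138}{73150} = 4305138 \cdot \frac{1}{73150} = \frac{2152569}{36575}$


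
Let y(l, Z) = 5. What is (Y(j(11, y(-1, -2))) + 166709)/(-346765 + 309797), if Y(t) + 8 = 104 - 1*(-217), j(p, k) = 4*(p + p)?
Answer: -83511/18484 ≈ -4.5180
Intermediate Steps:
j(p, k) = 8*p (j(p, k) = 4*(2*p) = 8*p)
Y(t) = 313 (Y(t) = -8 + (104 - 1*(-217)) = -8 + (104 + 217) = -8 + 321 = 313)
(Y(j(11, y(-1, -2))) + 166709)/(-346765 + 309797) = (313 + 166709)/(-346765 + 309797) = 167022/(-36968) = 167022*(-1/36968) = -83511/18484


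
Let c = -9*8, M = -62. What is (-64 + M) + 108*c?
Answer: -7902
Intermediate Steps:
c = -72
(-64 + M) + 108*c = (-64 - 62) + 108*(-72) = -126 - 7776 = -7902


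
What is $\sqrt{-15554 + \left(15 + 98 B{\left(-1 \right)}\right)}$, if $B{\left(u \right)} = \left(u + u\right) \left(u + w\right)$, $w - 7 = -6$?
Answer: $i \sqrt{15539} \approx 124.66 i$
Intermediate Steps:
$w = 1$ ($w = 7 - 6 = 1$)
$B{\left(u \right)} = 2 u \left(1 + u\right)$ ($B{\left(u \right)} = \left(u + u\right) \left(u + 1\right) = 2 u \left(1 + u\right)$)
$\sqrt{-15554 + \left(15 + 98 B{\left(-1 \right)}\right)} = \sqrt{-15554 + \left(15 + 98 \cdot 2 \left(-1\right) \left(1 - 1\right)\right)} = \sqrt{-15554 + \left(15 + 98 \cdot 2 \left(-1\right) 0\right)} = \sqrt{-15554 + \left(15 + 98 \cdot 0\right)} = \sqrt{-15554 + \left(15 + 0\right)} = \sqrt{-15554 + 15} = \sqrt{-15539} = i \sqrt{15539}$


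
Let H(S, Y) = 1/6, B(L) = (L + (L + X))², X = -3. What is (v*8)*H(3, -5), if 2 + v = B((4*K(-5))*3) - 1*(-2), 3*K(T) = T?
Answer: 7396/3 ≈ 2465.3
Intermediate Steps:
K(T) = T/3
B(L) = (-3 + 2*L)² (B(L) = (L + (L - 3))² = (L + (-3 + L))² = (-3 + 2*L)²)
H(S, Y) = ⅙
v = 1849 (v = -2 + ((-3 + 2*((4*((⅓)*(-5)))*3))² - 1*(-2)) = -2 + ((-3 + 2*((4*(-5/3))*3))² + 2) = -2 + ((-3 + 2*(-20/3*3))² + 2) = -2 + ((-3 + 2*(-20))² + 2) = -2 + ((-3 - 40)² + 2) = -2 + ((-43)² + 2) = -2 + (1849 + 2) = -2 + 1851 = 1849)
(v*8)*H(3, -5) = (1849*8)*(⅙) = 14792*(⅙) = 7396/3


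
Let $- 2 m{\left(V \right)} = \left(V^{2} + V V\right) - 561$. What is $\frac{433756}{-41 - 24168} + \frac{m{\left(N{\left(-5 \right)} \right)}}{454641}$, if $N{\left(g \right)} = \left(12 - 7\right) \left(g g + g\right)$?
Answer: $- \frac{394877121943}{22012807938} \approx -17.939$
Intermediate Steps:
$N{\left(g \right)} = 5 g + 5 g^{2}$ ($N{\left(g \right)} = 5 \left(g^{2} + g\right) = 5 \left(g + g^{2}\right) = 5 g + 5 g^{2}$)
$m{\left(V \right)} = \frac{561}{2} - V^{2}$ ($m{\left(V \right)} = - \frac{\left(V^{2} + V V\right) - 561}{2} = - \frac{\left(V^{2} + V^{2}\right) - 561}{2} = - \frac{2 V^{2} - 561}{2} = - \frac{-561 + 2 V^{2}}{2} = \frac{561}{2} - V^{2}$)
$\frac{433756}{-41 - 24168} + \frac{m{\left(N{\left(-5 \right)} \right)}}{454641} = \frac{433756}{-41 - 24168} + \frac{\frac{561}{2} - \left(5 \left(-5\right) \left(1 - 5\right)\right)^{2}}{454641} = \frac{433756}{-41 - 24168} + \left(\frac{561}{2} - \left(5 \left(-5\right) \left(-4\right)\right)^{2}\right) \frac{1}{454641} = \frac{433756}{-24209} + \left(\frac{561}{2} - 100^{2}\right) \frac{1}{454641} = 433756 \left(- \frac{1}{24209}\right) + \left(\frac{561}{2} - 10000\right) \frac{1}{454641} = - \frac{433756}{24209} + \left(\frac{561}{2} - 10000\right) \frac{1}{454641} = - \frac{433756}{24209} - \frac{19439}{909282} = - \frac{394877121943}{22012807938}$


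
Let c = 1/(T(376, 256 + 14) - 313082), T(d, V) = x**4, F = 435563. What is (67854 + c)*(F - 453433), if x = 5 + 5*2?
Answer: -318242492539990/262457 ≈ -1.2126e+9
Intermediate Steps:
x = 15 (x = 5 + 10 = 15)
T(d, V) = 50625 (T(d, V) = 15**4 = 50625)
c = -1/262457 (c = 1/(50625 - 313082) = 1/(-262457) = -1/262457 ≈ -3.8101e-6)
(67854 + c)*(F - 453433) = (67854 - 1/262457)*(435563 - 453433) = (17808757277/262457)*(-17870) = -318242492539990/262457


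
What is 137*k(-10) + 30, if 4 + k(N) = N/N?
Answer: -381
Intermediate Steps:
k(N) = -3 (k(N) = -4 + N/N = -4 + 1 = -3)
137*k(-10) + 30 = 137*(-3) + 30 = -411 + 30 = -381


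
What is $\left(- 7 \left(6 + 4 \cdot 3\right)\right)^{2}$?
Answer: $15876$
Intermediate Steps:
$\left(- 7 \left(6 + 4 \cdot 3\right)\right)^{2} = \left(- 7 \left(6 + 12\right)\right)^{2} = \left(\left(-7\right) 18\right)^{2} = \left(-126\right)^{2} = 15876$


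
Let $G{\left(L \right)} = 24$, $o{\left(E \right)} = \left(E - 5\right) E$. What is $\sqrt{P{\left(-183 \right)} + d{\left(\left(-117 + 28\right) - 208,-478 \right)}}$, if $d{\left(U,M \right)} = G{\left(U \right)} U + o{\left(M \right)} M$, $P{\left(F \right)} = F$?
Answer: $3 i \sqrt{12262787} \approx 10505.0 i$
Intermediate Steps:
$o{\left(E \right)} = E \left(-5 + E\right)$ ($o{\left(E \right)} = \left(-5 + E\right) E = E \left(-5 + E\right)$)
$d{\left(U,M \right)} = 24 U + M^{2} \left(-5 + M\right)$ ($d{\left(U,M \right)} = 24 U + M \left(-5 + M\right) M = 24 U + M^{2} \left(-5 + M\right)$)
$\sqrt{P{\left(-183 \right)} + d{\left(\left(-117 + 28\right) - 208,-478 \right)}} = \sqrt{-183 + \left(24 \left(\left(-117 + 28\right) - 208\right) + \left(-478\right)^{2} \left(-5 - 478\right)\right)} = \sqrt{-183 + \left(24 \left(-89 - 208\right) + 228484 \left(-483\right)\right)} = \sqrt{-183 + \left(24 \left(-297\right) - 110357772\right)} = \sqrt{-183 - 110364900} = \sqrt{-110365083} = 3 i \sqrt{12262787}$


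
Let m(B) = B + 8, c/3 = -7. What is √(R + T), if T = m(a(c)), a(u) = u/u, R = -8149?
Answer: 2*I*√2035 ≈ 90.222*I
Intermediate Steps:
c = -21 (c = 3*(-7) = -21)
a(u) = 1
m(B) = 8 + B
T = 9 (T = 8 + 1 = 9)
√(R + T) = √(-8149 + 9) = √(-8140) = 2*I*√2035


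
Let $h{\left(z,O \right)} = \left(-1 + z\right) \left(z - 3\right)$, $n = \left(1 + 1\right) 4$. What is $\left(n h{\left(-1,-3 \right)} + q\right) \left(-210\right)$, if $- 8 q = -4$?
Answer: $-13545$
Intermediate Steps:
$q = \frac{1}{2}$ ($q = \left(- \frac{1}{8}\right) \left(-4\right) = \frac{1}{2} \approx 0.5$)
$n = 8$ ($n = 2 \cdot 4 = 8$)
$h{\left(z,O \right)} = \left(-1 + z\right) \left(-3 + z\right)$
$\left(n h{\left(-1,-3 \right)} + q\right) \left(-210\right) = \left(8 \left(3 + \left(-1\right)^{2} - -4\right) + \frac{1}{2}\right) \left(-210\right) = \left(8 \left(3 + 1 + 4\right) + \frac{1}{2}\right) \left(-210\right) = \left(8 \cdot 8 + \frac{1}{2}\right) \left(-210\right) = \left(64 + \frac{1}{2}\right) \left(-210\right) = \frac{129}{2} \left(-210\right) = -13545$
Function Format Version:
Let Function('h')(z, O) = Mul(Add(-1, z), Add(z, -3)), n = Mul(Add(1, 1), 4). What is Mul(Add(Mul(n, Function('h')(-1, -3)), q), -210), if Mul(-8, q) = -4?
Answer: -13545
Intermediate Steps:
q = Rational(1, 2) (q = Mul(Rational(-1, 8), -4) = Rational(1, 2) ≈ 0.50000)
n = 8 (n = Mul(2, 4) = 8)
Function('h')(z, O) = Mul(Add(-1, z), Add(-3, z))
Mul(Add(Mul(n, Function('h')(-1, -3)), q), -210) = Mul(Add(Mul(8, Add(3, Pow(-1, 2), Mul(-4, -1))), Rational(1, 2)), -210) = Mul(Add(Mul(8, Add(3, 1, 4)), Rational(1, 2)), -210) = Mul(Add(Mul(8, 8), Rational(1, 2)), -210) = Mul(Add(64, Rational(1, 2)), -210) = Mul(Rational(129, 2), -210) = -13545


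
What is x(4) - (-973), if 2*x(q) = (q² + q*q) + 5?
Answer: 1983/2 ≈ 991.50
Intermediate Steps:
x(q) = 5/2 + q² (x(q) = ((q² + q*q) + 5)/2 = ((q² + q²) + 5)/2 = (2*q² + 5)/2 = (5 + 2*q²)/2 = 5/2 + q²)
x(4) - (-973) = (5/2 + 4²) - (-973) = (5/2 + 16) - 139*(-7) = 37/2 + 973 = 1983/2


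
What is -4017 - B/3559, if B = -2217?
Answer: -14294286/3559 ≈ -4016.4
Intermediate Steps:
-4017 - B/3559 = -4017 - (-2217)/3559 = -4017 - 1*(-2217/3559) = -4017 + 2217/3559 = -14294286/3559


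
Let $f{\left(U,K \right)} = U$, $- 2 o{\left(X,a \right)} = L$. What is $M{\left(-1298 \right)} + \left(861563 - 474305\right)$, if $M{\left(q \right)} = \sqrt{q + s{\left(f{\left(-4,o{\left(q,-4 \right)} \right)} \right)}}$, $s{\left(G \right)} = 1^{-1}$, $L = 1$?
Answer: $387258 + i \sqrt{1297} \approx 3.8726 \cdot 10^{5} + 36.014 i$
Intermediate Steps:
$o{\left(X,a \right)} = - \frac{1}{2}$ ($o{\left(X,a \right)} = \left(- \frac{1}{2}\right) 1 = - \frac{1}{2}$)
$s{\left(G \right)} = 1$
$M{\left(q \right)} = \sqrt{1 + q}$ ($M{\left(q \right)} = \sqrt{q + 1} = \sqrt{1 + q}$)
$M{\left(-1298 \right)} + \left(861563 - 474305\right) = \sqrt{1 - 1298} + \left(861563 - 474305\right) = \sqrt{-1297} + \left(861563 - 474305\right) = i \sqrt{1297} + 387258 = 387258 + i \sqrt{1297}$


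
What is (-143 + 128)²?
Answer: 225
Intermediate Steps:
(-143 + 128)² = (-15)² = 225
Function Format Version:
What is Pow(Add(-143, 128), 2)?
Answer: 225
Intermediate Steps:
Pow(Add(-143, 128), 2) = Pow(-15, 2) = 225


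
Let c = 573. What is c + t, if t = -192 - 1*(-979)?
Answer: 1360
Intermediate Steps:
t = 787 (t = -192 + 979 = 787)
c + t = 573 + 787 = 1360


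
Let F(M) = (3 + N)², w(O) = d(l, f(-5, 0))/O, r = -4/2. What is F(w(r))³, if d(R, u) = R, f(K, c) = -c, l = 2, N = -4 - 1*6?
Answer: 117649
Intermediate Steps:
N = -10 (N = -4 - 6 = -10)
r = -2 (r = -4*½ = -2)
w(O) = 2/O
F(M) = 49 (F(M) = (3 - 10)² = (-7)² = 49)
F(w(r))³ = 49³ = 117649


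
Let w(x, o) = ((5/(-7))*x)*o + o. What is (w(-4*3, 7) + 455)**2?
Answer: 272484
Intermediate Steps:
w(x, o) = o - 5*o*x/7 (w(x, o) = ((5*(-1/7))*x)*o + o = (-5*x/7)*o + o = -5*o*x/7 + o = o - 5*o*x/7)
(w(-4*3, 7) + 455)**2 = ((1/7)*7*(7 - (-20)*3) + 455)**2 = ((1/7)*7*(7 - 5*(-12)) + 455)**2 = ((1/7)*7*(7 + 60) + 455)**2 = ((1/7)*7*67 + 455)**2 = (67 + 455)**2 = 522**2 = 272484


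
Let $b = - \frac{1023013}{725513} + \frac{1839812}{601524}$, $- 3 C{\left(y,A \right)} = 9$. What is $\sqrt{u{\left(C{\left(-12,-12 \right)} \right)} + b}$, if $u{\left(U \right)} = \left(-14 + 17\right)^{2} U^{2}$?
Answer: $\frac{\sqrt{2230862882011592234857}}{5195398593} \approx 9.0911$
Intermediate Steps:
$C{\left(y,A \right)} = -3$ ($C{\left(y,A \right)} = \left(- \frac{1}{3}\right) 9 = -3$)
$u{\left(U \right)} = 9 U^{2}$ ($u{\left(U \right)} = 3^{2} U^{2} = 9 U^{2}$)
$b = \frac{179860162936}{109103370453}$ ($b = \left(-1023013\right) \frac{1}{725513} + 1839812 \cdot \frac{1}{601524} = - \frac{1023013}{725513} + \frac{459953}{150381} = \frac{179860162936}{109103370453} \approx 1.6485$)
$\sqrt{u{\left(C{\left(-12,-12 \right)} \right)} + b} = \sqrt{9 \left(-3\right)^{2} + \frac{179860162936}{109103370453}} = \sqrt{9 \cdot 9 + \frac{179860162936}{109103370453}} = \sqrt{81 + \frac{179860162936}{109103370453}} = \sqrt{\frac{9017233169629}{109103370453}} = \frac{\sqrt{2230862882011592234857}}{5195398593}$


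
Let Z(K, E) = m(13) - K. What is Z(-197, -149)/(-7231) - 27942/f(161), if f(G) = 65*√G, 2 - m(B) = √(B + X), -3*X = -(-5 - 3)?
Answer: -199/7231 - 27942*√161/10465 + √93/21693 ≈ -33.906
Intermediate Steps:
X = -8/3 (X = -(-1)*(-5 - 3)/3 = -(-1)*(-8)/3 = -⅓*8 = -8/3 ≈ -2.6667)
m(B) = 2 - √(-8/3 + B) (m(B) = 2 - √(B - 8/3) = 2 - √(-8/3 + B))
Z(K, E) = 2 - K - √93/3 (Z(K, E) = (2 - √(-24 + 9*13)/3) - K = (2 - √(-24 + 117)/3) - K = (2 - √93/3) - K = 2 - K - √93/3)
Z(-197, -149)/(-7231) - 27942/f(161) = (2 - 1*(-197) - √93/3)/(-7231) - 27942*√161/10465 = (2 + 197 - √93/3)*(-1/7231) - 27942*√161/10465 = (199 - √93/3)*(-1/7231) - 27942*√161/10465 = (-199/7231 + √93/21693) - 27942*√161/10465 = -199/7231 - 27942*√161/10465 + √93/21693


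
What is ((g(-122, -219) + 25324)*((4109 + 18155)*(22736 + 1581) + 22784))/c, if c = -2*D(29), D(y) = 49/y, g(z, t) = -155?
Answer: -197590212164636/49 ≈ -4.0325e+12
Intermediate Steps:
c = -98/29 ≈ -3.3793
((g(-122, -219) + 25324)*((4109 + 18155)*(22736 + 1581) + 22784))/c = ((-155 + 25324)*((4109 + 18155)*(22736 + 1581) + 22784))/(-98/29) = (25169*(22264*24317 + 22784))*(-29/98) = (25169*(541393688 + 22784))*(-29/98) = (25169*541416472)*(-29/98) = 13626911183768*(-29/98) = -197590212164636/49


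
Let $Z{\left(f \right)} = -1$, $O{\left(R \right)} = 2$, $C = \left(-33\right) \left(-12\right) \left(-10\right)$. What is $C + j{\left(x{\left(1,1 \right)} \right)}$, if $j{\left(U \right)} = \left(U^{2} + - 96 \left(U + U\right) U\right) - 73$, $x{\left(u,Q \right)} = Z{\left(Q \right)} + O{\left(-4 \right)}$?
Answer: $-4224$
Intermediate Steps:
$C = -3960$ ($C = 396 \left(-10\right) = -3960$)
$x{\left(u,Q \right)} = 1$ ($x{\left(u,Q \right)} = -1 + 2 = 1$)
$j{\left(U \right)} = -73 - 191 U^{2}$ ($j{\left(U \right)} = \left(U^{2} + - 96 \cdot 2 U U\right) - 73 = \left(U^{2} + - 192 U U\right) - 73 = \left(U^{2} - 192 U^{2}\right) - 73 = - 191 U^{2} - 73 = -73 - 191 U^{2}$)
$C + j{\left(x{\left(1,1 \right)} \right)} = -3960 - \left(73 + 191 \cdot 1^{2}\right) = -3960 - 264 = -4224$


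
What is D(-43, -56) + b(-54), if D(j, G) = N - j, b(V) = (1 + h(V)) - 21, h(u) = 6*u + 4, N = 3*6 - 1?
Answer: -280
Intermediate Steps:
N = 17 (N = 18 - 1 = 17)
h(u) = 4 + 6*u
b(V) = -16 + 6*V (b(V) = (1 + (4 + 6*V)) - 21 = (5 + 6*V) - 21 = -16 + 6*V)
D(j, G) = 17 - j
D(-43, -56) + b(-54) = (17 - 1*(-43)) + (-16 + 6*(-54)) = (17 + 43) + (-16 - 324) = 60 - 340 = -280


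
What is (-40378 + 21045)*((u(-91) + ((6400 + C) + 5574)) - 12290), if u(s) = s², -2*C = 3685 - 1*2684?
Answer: -288622357/2 ≈ -1.4431e+8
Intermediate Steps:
C = -1001/2 (C = -(3685 - 1*2684)/2 = -(3685 - 2684)/2 = -½*1001 = -1001/2 ≈ -500.50)
(-40378 + 21045)*((u(-91) + ((6400 + C) + 5574)) - 12290) = (-40378 + 21045)*(((-91)² + ((6400 - 1001/2) + 5574)) - 12290) = -19333*((8281 + (11799/2 + 5574)) - 12290) = -19333*((8281 + 22947/2) - 12290) = -19333*(39509/2 - 12290) = -19333*14929/2 = -288622357/2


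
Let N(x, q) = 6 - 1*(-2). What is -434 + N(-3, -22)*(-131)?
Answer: -1482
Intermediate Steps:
N(x, q) = 8 (N(x, q) = 6 + 2 = 8)
-434 + N(-3, -22)*(-131) = -434 + 8*(-131) = -434 - 1048 = -1482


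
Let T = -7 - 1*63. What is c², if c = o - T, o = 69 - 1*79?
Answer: 3600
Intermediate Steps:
T = -70 (T = -7 - 63 = -70)
o = -10 (o = 69 - 79 = -10)
c = 60 (c = -10 - 1*(-70) = -10 + 70 = 60)
c² = 60² = 3600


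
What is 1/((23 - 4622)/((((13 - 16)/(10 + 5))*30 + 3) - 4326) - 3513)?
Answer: -481/1689242 ≈ -0.00028474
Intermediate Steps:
1/((23 - 4622)/((((13 - 16)/(10 + 5))*30 + 3) - 4326) - 3513) = 1/(-4599/((-3/15*30 + 3) - 4326) - 3513) = 1/(-4599/((-3*1/15*30 + 3) - 4326) - 3513) = 1/(-4599/((-1/5*30 + 3) - 4326) - 3513) = 1/(-4599/((-6 + 3) - 4326) - 3513) = 1/(-4599/(-3 - 4326) - 3513) = 1/(-4599/(-4329) - 3513) = 1/(-4599*(-1/4329) - 3513) = 1/(511/481 - 3513) = 1/(-1689242/481) = -481/1689242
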